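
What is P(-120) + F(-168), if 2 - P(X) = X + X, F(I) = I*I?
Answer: 28466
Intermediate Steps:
F(I) = I²
P(X) = 2 - 2*X (P(X) = 2 - (X + X) = 2 - 2*X)
P(-120) + F(-168) = (2 - 2*(-120)) + (-168)² = (2 + 240) + 28224 = 242 + 28224 = 28466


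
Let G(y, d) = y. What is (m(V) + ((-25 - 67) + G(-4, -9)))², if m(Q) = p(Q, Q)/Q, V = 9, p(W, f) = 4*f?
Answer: 8464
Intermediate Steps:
m(Q) = 4 (m(Q) = (4*Q)/Q = 4)
(m(V) + ((-25 - 67) + G(-4, -9)))² = (4 + ((-25 - 67) - 4))² = (4 + (-92 - 4))² = (4 - 96)² = (-92)² = 8464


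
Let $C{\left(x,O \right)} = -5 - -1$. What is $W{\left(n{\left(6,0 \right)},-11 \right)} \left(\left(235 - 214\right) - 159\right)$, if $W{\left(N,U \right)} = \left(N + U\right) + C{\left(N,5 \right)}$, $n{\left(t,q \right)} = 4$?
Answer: $1518$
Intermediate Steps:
$C{\left(x,O \right)} = -4$ ($C{\left(x,O \right)} = -5 + 1 = -4$)
$W{\left(N,U \right)} = -4 + N + U$ ($W{\left(N,U \right)} = \left(N + U\right) - 4 = -4 + N + U$)
$W{\left(n{\left(6,0 \right)},-11 \right)} \left(\left(235 - 214\right) - 159\right) = \left(-4 + 4 - 11\right) \left(\left(235 - 214\right) - 159\right) = - 11 \left(21 - 159\right) = \left(-11\right) \left(-138\right) = 1518$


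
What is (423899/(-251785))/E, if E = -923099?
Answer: 423899/232422481715 ≈ 1.8238e-6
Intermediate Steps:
(423899/(-251785))/E = (423899/(-251785))/(-923099) = (423899*(-1/251785))*(-1/923099) = -423899/251785*(-1/923099) = 423899/232422481715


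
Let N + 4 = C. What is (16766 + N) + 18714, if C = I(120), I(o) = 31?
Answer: 35507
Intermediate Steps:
C = 31
N = 27 (N = -4 + 31 = 27)
(16766 + N) + 18714 = (16766 + 27) + 18714 = 16793 + 18714 = 35507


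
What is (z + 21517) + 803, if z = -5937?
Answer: 16383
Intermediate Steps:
(z + 21517) + 803 = (-5937 + 21517) + 803 = 15580 + 803 = 16383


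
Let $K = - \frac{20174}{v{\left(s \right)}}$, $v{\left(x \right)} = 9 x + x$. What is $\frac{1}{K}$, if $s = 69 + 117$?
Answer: $- \frac{930}{10087} \approx -0.092198$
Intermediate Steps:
$s = 186$
$v{\left(x \right)} = 10 x$
$K = - \frac{10087}{930}$ ($K = - \frac{20174}{10 \cdot 186} = - \frac{20174}{1860} = \left(-20174\right) \frac{1}{1860} = - \frac{10087}{930} \approx -10.846$)
$\frac{1}{K} = \frac{1}{- \frac{10087}{930}} = - \frac{930}{10087}$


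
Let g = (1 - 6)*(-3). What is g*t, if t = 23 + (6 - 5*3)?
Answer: 210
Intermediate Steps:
g = 15 (g = -5*(-3) = 15)
t = 14 (t = 23 + (6 - 15) = 23 - 9 = 14)
g*t = 15*14 = 210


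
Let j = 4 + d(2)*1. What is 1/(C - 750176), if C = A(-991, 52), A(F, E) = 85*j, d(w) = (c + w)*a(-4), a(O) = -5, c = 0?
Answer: -1/750686 ≈ -1.3321e-6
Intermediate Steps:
d(w) = -5*w (d(w) = (0 + w)*(-5) = w*(-5) = -5*w)
j = -6 (j = 4 - 5*2*1 = 4 - 10*1 = 4 - 10 = -6)
A(F, E) = -510 (A(F, E) = 85*(-6) = -510)
C = -510
1/(C - 750176) = 1/(-510 - 750176) = 1/(-750686) = -1/750686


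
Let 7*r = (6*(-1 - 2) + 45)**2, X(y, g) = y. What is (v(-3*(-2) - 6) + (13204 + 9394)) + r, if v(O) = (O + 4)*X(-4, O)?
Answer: 158803/7 ≈ 22686.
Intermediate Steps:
v(O) = -16 - 4*O (v(O) = (O + 4)*(-4) = (4 + O)*(-4) = -16 - 4*O)
r = 729/7 (r = (6*(-1 - 2) + 45)**2/7 = (6*(-3) + 45)**2/7 = (-18 + 45)**2/7 = (1/7)*27**2 = (1/7)*729 = 729/7 ≈ 104.14)
(v(-3*(-2) - 6) + (13204 + 9394)) + r = ((-16 - 4*(-3*(-2) - 6)) + (13204 + 9394)) + 729/7 = ((-16 - 4*(6 - 6)) + 22598) + 729/7 = ((-16 - 4*0) + 22598) + 729/7 = ((-16 + 0) + 22598) + 729/7 = (-16 + 22598) + 729/7 = 22582 + 729/7 = 158803/7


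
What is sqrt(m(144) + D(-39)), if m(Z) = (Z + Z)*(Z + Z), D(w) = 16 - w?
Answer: sqrt(82999) ≈ 288.10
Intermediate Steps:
m(Z) = 4*Z**2 (m(Z) = (2*Z)*(2*Z) = 4*Z**2)
sqrt(m(144) + D(-39)) = sqrt(4*144**2 + (16 - 1*(-39))) = sqrt(4*20736 + (16 + 39)) = sqrt(82944 + 55) = sqrt(82999)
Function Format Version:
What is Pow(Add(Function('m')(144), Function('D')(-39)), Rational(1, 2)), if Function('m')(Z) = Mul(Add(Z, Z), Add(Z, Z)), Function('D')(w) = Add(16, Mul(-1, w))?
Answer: Pow(82999, Rational(1, 2)) ≈ 288.10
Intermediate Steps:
Function('m')(Z) = Mul(4, Pow(Z, 2)) (Function('m')(Z) = Mul(Mul(2, Z), Mul(2, Z)) = Mul(4, Pow(Z, 2)))
Pow(Add(Function('m')(144), Function('D')(-39)), Rational(1, 2)) = Pow(Add(Mul(4, Pow(144, 2)), Add(16, Mul(-1, -39))), Rational(1, 2)) = Pow(Add(Mul(4, 20736), Add(16, 39)), Rational(1, 2)) = Pow(Add(82944, 55), Rational(1, 2)) = Pow(82999, Rational(1, 2))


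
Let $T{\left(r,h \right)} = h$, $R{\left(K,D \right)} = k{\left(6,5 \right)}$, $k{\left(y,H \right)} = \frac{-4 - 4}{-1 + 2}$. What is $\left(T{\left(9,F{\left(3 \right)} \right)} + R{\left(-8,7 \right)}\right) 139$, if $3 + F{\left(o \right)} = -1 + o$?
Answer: $-1251$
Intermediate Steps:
$F{\left(o \right)} = -4 + o$ ($F{\left(o \right)} = -3 + \left(-1 + o\right) = -4 + o$)
$k{\left(y,H \right)} = -8$ ($k{\left(y,H \right)} = - \frac{8}{1} = \left(-8\right) 1 = -8$)
$R{\left(K,D \right)} = -8$
$\left(T{\left(9,F{\left(3 \right)} \right)} + R{\left(-8,7 \right)}\right) 139 = \left(\left(-4 + 3\right) - 8\right) 139 = \left(-1 - 8\right) 139 = \left(-9\right) 139 = -1251$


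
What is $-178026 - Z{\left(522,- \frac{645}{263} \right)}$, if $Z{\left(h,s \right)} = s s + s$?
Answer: $- \frac{12314126784}{69169} \approx -1.7803 \cdot 10^{5}$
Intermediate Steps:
$Z{\left(h,s \right)} = s + s^{2}$ ($Z{\left(h,s \right)} = s^{2} + s = s + s^{2}$)
$-178026 - Z{\left(522,- \frac{645}{263} \right)} = -178026 - - \frac{645}{263} \left(1 - \frac{645}{263}\right) = -178026 - \left(-645\right) \frac{1}{263} \left(1 - \frac{645}{263}\right) = -178026 - - \frac{645 \left(1 - \frac{645}{263}\right)}{263} = -178026 - \left(- \frac{645}{263}\right) \left(- \frac{382}{263}\right) = -178026 - \frac{246390}{69169} = - \frac{12314126784}{69169}$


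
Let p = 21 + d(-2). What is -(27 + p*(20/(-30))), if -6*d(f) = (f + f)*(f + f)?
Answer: -133/9 ≈ -14.778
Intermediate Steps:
d(f) = -2*f**2/3 (d(f) = -(f + f)*(f + f)/6 = -2*f*2*f/6 = -2*f**2/3)
p = 55/3 (p = 21 - 2/3*(-2)**2 = 21 - 2/3*4 = 21 - 8/3 = 55/3 ≈ 18.333)
-(27 + p*(20/(-30))) = -(27 + 55*(20/(-30))/3) = -(27 + 55*(20*(-1/30))/3) = -(27 + (55/3)*(-2/3)) = -(27 - 110/9) = -1*133/9 = -133/9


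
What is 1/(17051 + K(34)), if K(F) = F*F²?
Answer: 1/56355 ≈ 1.7745e-5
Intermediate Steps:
K(F) = F³
1/(17051 + K(34)) = 1/(17051 + 34³) = 1/(17051 + 39304) = 1/56355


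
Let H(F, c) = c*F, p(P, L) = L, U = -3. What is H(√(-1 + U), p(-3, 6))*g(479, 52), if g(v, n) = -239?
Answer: -2868*I ≈ -2868.0*I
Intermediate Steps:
H(F, c) = F*c
H(√(-1 + U), p(-3, 6))*g(479, 52) = (√(-1 - 3)*6)*(-239) = (√(-4)*6)*(-239) = ((2*I)*6)*(-239) = (12*I)*(-239) = -2868*I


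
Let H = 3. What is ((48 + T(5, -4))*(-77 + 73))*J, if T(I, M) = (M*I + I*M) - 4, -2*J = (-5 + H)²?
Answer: 32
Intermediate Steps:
J = -2 (J = -(-5 + 3)²/2 = -½*(-2)² = -½*4 = -2)
T(I, M) = -4 + 2*I*M (T(I, M) = (I*M + I*M) - 4 = 2*I*M - 4 = -4 + 2*I*M)
((48 + T(5, -4))*(-77 + 73))*J = ((48 + (-4 + 2*5*(-4)))*(-77 + 73))*(-2) = ((48 + (-4 - 40))*(-4))*(-2) = ((48 - 44)*(-4))*(-2) = (4*(-4))*(-2) = -16*(-2) = 32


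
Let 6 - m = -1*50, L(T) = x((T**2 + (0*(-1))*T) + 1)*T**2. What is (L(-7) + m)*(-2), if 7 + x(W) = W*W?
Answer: -244426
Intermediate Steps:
x(W) = -7 + W**2 (x(W) = -7 + W*W = -7 + W**2)
L(T) = T**2*(-7 + (1 + T**2)**2) (L(T) = (-7 + ((T**2 + (0*(-1))*T) + 1)**2)*T**2 = (-7 + ((T**2 + 0*T) + 1)**2)*T**2 = (-7 + ((T**2 + 0) + 1)**2)*T**2 = (-7 + (T**2 + 1)**2)*T**2 = (-7 + (1 + T**2)**2)*T**2 = T**2*(-7 + (1 + T**2)**2))
m = 56 (m = 6 - (-1)*50 = 6 - 1*(-50) = 6 + 50 = 56)
(L(-7) + m)*(-2) = ((-7)**2*(-7 + (1 + (-7)**2)**2) + 56)*(-2) = (49*(-7 + (1 + 49)**2) + 56)*(-2) = (49*(-7 + 50**2) + 56)*(-2) = (49*(-7 + 2500) + 56)*(-2) = (49*2493 + 56)*(-2) = (122157 + 56)*(-2) = 122213*(-2) = -244426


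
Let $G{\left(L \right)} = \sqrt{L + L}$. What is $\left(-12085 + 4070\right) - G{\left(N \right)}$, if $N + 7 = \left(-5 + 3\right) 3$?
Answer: $-8015 - i \sqrt{26} \approx -8015.0 - 5.099 i$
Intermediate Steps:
$N = -13$ ($N = -7 + \left(-5 + 3\right) 3 = -7 - 6 = -13$)
$G{\left(L \right)} = \sqrt{2} \sqrt{L}$ ($G{\left(L \right)} = \sqrt{2 L} = \sqrt{2} \sqrt{L}$)
$\left(-12085 + 4070\right) - G{\left(N \right)} = \left(-12085 + 4070\right) - \sqrt{2} \sqrt{-13} = -8015 - \sqrt{2} i \sqrt{13} = -8015 - i \sqrt{26}$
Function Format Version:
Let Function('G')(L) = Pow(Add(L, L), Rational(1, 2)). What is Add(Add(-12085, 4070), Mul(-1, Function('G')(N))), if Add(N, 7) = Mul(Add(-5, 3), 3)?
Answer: Add(-8015, Mul(-1, I, Pow(26, Rational(1, 2)))) ≈ Add(-8015.0, Mul(-5.0990, I))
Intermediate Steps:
N = -13 (N = Add(-7, Mul(Add(-5, 3), 3)) = Add(-7, Mul(-2, 3)) = Add(-7, -6) = -13)
Function('G')(L) = Mul(Pow(2, Rational(1, 2)), Pow(L, Rational(1, 2))) (Function('G')(L) = Pow(Mul(2, L), Rational(1, 2)) = Mul(Pow(2, Rational(1, 2)), Pow(L, Rational(1, 2))))
Add(Add(-12085, 4070), Mul(-1, Function('G')(N))) = Add(Add(-12085, 4070), Mul(-1, Mul(Pow(2, Rational(1, 2)), Pow(-13, Rational(1, 2))))) = Add(-8015, Mul(-1, Mul(Pow(2, Rational(1, 2)), Mul(I, Pow(13, Rational(1, 2)))))) = Add(-8015, Mul(-1, Mul(I, Pow(26, Rational(1, 2))))) = Add(-8015, Mul(-1, I, Pow(26, Rational(1, 2))))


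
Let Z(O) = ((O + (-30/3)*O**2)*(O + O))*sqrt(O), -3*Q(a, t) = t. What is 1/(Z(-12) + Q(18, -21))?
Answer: 7/14572597297 - 69696*I*sqrt(3)/14572597297 ≈ 4.8035e-10 - 8.2838e-6*I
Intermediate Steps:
Q(a, t) = -t/3
Z(O) = 2*O**(3/2)*(O - 10*O**2) (Z(O) = ((O + (-30*1/3)*O**2)*(2*O))*sqrt(O) = ((O - 10*O**2)*(2*O))*sqrt(O) = (2*O*(O - 10*O**2))*sqrt(O) = 2*O**(3/2)*(O - 10*O**2))
1/(Z(-12) + Q(18, -21)) = 1/((-12)**(5/2)*(2 - 20*(-12)) - 1/3*(-21)) = 1/((288*I*sqrt(3))*(2 + 240) + 7) = 1/((288*I*sqrt(3))*242 + 7) = 1/(69696*I*sqrt(3) + 7) = 1/(7 + 69696*I*sqrt(3))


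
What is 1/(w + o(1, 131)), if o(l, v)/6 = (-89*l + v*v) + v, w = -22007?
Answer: 1/81211 ≈ 1.2314e-5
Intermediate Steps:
o(l, v) = -534*l + 6*v + 6*v**2 (o(l, v) = 6*((-89*l + v*v) + v) = 6*((-89*l + v**2) + v) = 6*((v**2 - 89*l) + v) = 6*(v + v**2 - 89*l) = -534*l + 6*v + 6*v**2)
1/(w + o(1, 131)) = 1/(-22007 + (-534*1 + 6*131 + 6*131**2)) = 1/(-22007 + (-534 + 786 + 6*17161)) = 1/(-22007 + (-534 + 786 + 102966)) = 1/(-22007 + 103218) = 1/81211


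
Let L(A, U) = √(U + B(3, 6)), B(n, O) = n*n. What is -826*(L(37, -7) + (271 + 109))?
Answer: -313880 - 826*√2 ≈ -3.1505e+5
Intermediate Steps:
B(n, O) = n²
L(A, U) = √(9 + U) (L(A, U) = √(U + 3²) = √(U + 9) = √(9 + U))
-826*(L(37, -7) + (271 + 109)) = -826*(√(9 - 7) + (271 + 109)) = -826*(√2 + 380) = -826*(380 + √2) = -313880 - 826*√2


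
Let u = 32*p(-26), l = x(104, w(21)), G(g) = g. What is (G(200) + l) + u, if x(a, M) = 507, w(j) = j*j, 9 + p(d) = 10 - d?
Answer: 1571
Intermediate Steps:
p(d) = 1 - d (p(d) = -9 + (10 - d) = 1 - d)
w(j) = j²
l = 507
u = 864 (u = 32*(1 - 1*(-26)) = 32*(1 + 26) = 32*27 = 864)
(G(200) + l) + u = (200 + 507) + 864 = 707 + 864 = 1571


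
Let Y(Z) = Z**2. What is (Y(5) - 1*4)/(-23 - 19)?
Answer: -1/2 ≈ -0.50000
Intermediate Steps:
(Y(5) - 1*4)/(-23 - 19) = (5**2 - 1*4)/(-23 - 19) = (25 - 4)/(-42) = 21*(-1/42) = -1/2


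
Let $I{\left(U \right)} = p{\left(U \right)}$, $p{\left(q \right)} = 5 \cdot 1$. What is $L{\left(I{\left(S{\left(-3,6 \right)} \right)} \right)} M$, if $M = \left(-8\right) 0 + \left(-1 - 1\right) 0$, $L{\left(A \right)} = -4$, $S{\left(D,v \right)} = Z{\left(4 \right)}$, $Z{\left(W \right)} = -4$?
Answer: $0$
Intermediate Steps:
$S{\left(D,v \right)} = -4$
$p{\left(q \right)} = 5$
$I{\left(U \right)} = 5$
$M = 0$ ($M = 0 - 0 = 0 + 0 = 0$)
$L{\left(I{\left(S{\left(-3,6 \right)} \right)} \right)} M = \left(-4\right) 0 = 0$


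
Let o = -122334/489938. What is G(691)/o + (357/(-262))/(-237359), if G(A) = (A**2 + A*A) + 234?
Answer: -14551595685761592973/3803856943686 ≈ -3.8255e+6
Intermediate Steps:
G(A) = 234 + 2*A**2 (G(A) = (A**2 + A**2) + 234 = 2*A**2 + 234 = 234 + 2*A**2)
o = -61167/244969 (o = -122334*1/489938 = -61167/244969 ≈ -0.24969)
G(691)/o + (357/(-262))/(-237359) = (234 + 2*691**2)/(-61167/244969) + (357/(-262))/(-237359) = (234 + 2*477481)*(-244969/61167) - 1/262*357*(-1/237359) = (234 + 954962)*(-244969/61167) - 357/262*(-1/237359) = 955196*(-244969/61167) + 357/62188058 = -233993408924/61167 + 357/62188058 = -14551595685761592973/3803856943686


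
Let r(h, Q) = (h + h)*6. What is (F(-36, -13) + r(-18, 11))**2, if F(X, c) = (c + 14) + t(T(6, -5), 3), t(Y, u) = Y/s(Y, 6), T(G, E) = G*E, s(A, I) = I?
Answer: 48400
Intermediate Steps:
T(G, E) = E*G
t(Y, u) = Y/6
F(X, c) = 9 + c (F(X, c) = (c + 14) + (-5*6)/6 = (14 + c) + (1/6)*(-30) = (14 + c) - 5 = 9 + c)
r(h, Q) = 12*h (r(h, Q) = (2*h)*6 = 12*h)
(F(-36, -13) + r(-18, 11))**2 = ((9 - 13) + 12*(-18))**2 = (-4 - 216)**2 = (-220)**2 = 48400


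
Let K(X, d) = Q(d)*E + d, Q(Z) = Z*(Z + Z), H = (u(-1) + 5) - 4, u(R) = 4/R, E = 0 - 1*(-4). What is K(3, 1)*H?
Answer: -27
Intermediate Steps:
E = 4 (E = 0 + 4 = 4)
H = -3 (H = (4/(-1) + 5) - 4 = (4*(-1) + 5) - 4 = (-4 + 5) - 4 = 1 - 4 = -3)
Q(Z) = 2*Z² (Q(Z) = Z*(2*Z) = 2*Z²)
K(X, d) = d + 8*d² (K(X, d) = (2*d²)*4 + d = 8*d² + d = d + 8*d²)
K(3, 1)*H = (1*(1 + 8*1))*(-3) = (1*(1 + 8))*(-3) = (1*9)*(-3) = 9*(-3) = -27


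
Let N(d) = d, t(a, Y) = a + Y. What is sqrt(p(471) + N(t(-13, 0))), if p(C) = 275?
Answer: sqrt(262) ≈ 16.186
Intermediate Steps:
t(a, Y) = Y + a
sqrt(p(471) + N(t(-13, 0))) = sqrt(275 + (0 - 13)) = sqrt(275 - 13) = sqrt(262)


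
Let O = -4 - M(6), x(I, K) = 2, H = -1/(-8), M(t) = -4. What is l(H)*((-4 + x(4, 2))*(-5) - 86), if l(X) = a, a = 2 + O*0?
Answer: -152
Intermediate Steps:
H = ⅛ (H = -1*(-⅛) = ⅛ ≈ 0.12500)
O = 0 (O = -4 - 1*(-4) = -4 + 4 = 0)
a = 2 (a = 2 + 0*0 = 2 + 0 = 2)
l(X) = 2
l(H)*((-4 + x(4, 2))*(-5) - 86) = 2*((-4 + 2)*(-5) - 86) = 2*(-2*(-5) - 86) = 2*(10 - 86) = 2*(-76) = -152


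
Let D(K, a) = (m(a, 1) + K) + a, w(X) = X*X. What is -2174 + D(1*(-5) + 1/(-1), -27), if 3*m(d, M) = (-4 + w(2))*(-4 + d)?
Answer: -2207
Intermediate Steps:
w(X) = X²
m(d, M) = 0 (m(d, M) = ((-4 + 2²)*(-4 + d))/3 = ((-4 + 4)*(-4 + d))/3 = (0*(-4 + d))/3 = (⅓)*0 = 0)
D(K, a) = K + a (D(K, a) = (0 + K) + a = K + a)
-2174 + D(1*(-5) + 1/(-1), -27) = -2174 + ((1*(-5) + 1/(-1)) - 27) = -2174 + ((-5 - 1) - 27) = -2174 + (-6 - 27) = -2174 - 33 = -2207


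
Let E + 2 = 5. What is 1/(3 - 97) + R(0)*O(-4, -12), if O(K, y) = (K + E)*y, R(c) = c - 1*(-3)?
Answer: 3383/94 ≈ 35.989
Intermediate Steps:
E = 3 (E = -2 + 5 = 3)
R(c) = 3 + c (R(c) = c + 3 = 3 + c)
O(K, y) = y*(3 + K) (O(K, y) = (K + 3)*y = (3 + K)*y = y*(3 + K))
1/(3 - 97) + R(0)*O(-4, -12) = 1/(3 - 97) + (3 + 0)*(-12*(3 - 4)) = 1/(-94) + 3*(-12*(-1)) = -1/94 + 3*12 = -1/94 + 36 = 3383/94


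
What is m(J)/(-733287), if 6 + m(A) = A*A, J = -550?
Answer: -302494/733287 ≈ -0.41252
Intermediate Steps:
m(A) = -6 + A² (m(A) = -6 + A*A = -6 + A²)
m(J)/(-733287) = (-6 + (-550)²)/(-733287) = (-6 + 302500)*(-1/733287) = 302494*(-1/733287) = -302494/733287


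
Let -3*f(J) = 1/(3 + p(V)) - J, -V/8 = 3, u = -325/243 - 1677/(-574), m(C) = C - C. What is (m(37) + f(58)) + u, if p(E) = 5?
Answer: 11647205/557928 ≈ 20.876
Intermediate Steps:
m(C) = 0
u = 220961/139482 (u = -325*1/243 - 1677*(-1/574) = -325/243 + 1677/574 = 220961/139482 ≈ 1.5842)
V = -24 (V = -8*3 = -24)
f(J) = -1/24 + J/3 (f(J) = -(1/(3 + 5) - J)/3 = -(1/8 - J)/3 = -(⅛ - J)/3 = -1/24 + J/3)
(m(37) + f(58)) + u = (0 + (-1/24 + (⅓)*58)) + 220961/139482 = (0 + (-1/24 + 58/3)) + 220961/139482 = (0 + 463/24) + 220961/139482 = 463/24 + 220961/139482 = 11647205/557928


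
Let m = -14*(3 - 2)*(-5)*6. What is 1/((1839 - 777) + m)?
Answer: 1/1482 ≈ 0.00067476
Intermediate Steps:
m = 420 (m = -14*(-5)*6 = 70*6 = 420)
1/((1839 - 777) + m) = 1/((1839 - 777) + 420) = 1/(1062 + 420) = 1/1482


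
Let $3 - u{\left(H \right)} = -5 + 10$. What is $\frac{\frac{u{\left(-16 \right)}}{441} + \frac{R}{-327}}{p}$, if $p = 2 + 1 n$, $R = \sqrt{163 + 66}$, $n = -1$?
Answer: $- \frac{2}{441} - \frac{\sqrt{229}}{327} \approx -0.050813$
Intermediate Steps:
$u{\left(H \right)} = -2$ ($u{\left(H \right)} = 3 - \left(-5 + 10\right) = 3 - 5 = -2$)
$R = \sqrt{229} \approx 15.133$
$p = 1$ ($p = 2 + 1 \left(-1\right) = 2 - 1 = 1$)
$\frac{\frac{u{\left(-16 \right)}}{441} + \frac{R}{-327}}{p} = \frac{- \frac{2}{441} + \frac{\sqrt{229}}{-327}}{1} = \left(\left(-2\right) \frac{1}{441} + \sqrt{229} \left(- \frac{1}{327}\right)\right) 1 = \left(- \frac{2}{441} - \frac{\sqrt{229}}{327}\right) 1 = - \frac{2}{441} - \frac{\sqrt{229}}{327}$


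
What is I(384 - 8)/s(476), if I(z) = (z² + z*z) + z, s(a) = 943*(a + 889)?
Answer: 94376/429065 ≈ 0.21996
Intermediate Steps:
s(a) = 838327 + 943*a (s(a) = 943*(889 + a) = 838327 + 943*a)
I(z) = z + 2*z² (I(z) = (z² + z²) + z = 2*z² + z = z + 2*z²)
I(384 - 8)/s(476) = ((384 - 8)*(1 + 2*(384 - 8)))/(838327 + 943*476) = (376*(1 + 2*376))/(838327 + 448868) = (376*(1 + 752))/1287195 = (376*753)*(1/1287195) = 283128*(1/1287195) = 94376/429065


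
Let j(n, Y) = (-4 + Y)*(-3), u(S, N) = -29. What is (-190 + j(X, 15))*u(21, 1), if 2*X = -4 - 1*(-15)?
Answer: 6467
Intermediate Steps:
X = 11/2 (X = (-4 - 1*(-15))/2 = (-4 + 15)/2 = (1/2)*11 = 11/2 ≈ 5.5000)
j(n, Y) = 12 - 3*Y
(-190 + j(X, 15))*u(21, 1) = (-190 + (12 - 3*15))*(-29) = (-190 + (12 - 45))*(-29) = (-190 - 33)*(-29) = -223*(-29) = 6467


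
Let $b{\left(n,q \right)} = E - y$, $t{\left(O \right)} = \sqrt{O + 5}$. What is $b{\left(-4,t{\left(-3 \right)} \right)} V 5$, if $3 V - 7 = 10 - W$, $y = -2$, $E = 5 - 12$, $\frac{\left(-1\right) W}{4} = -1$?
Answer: $- \frac{325}{3} \approx -108.33$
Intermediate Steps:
$W = 4$ ($W = \left(-4\right) \left(-1\right) = 4$)
$E = -7$ ($E = 5 - 12 = -7$)
$t{\left(O \right)} = \sqrt{5 + O}$
$b{\left(n,q \right)} = -5$ ($b{\left(n,q \right)} = -7 - -2 = -7 + 2 = -5$)
$V = \frac{13}{3}$ ($V = \frac{7}{3} + \frac{10 - 4}{3} = \frac{7}{3} + \frac{1}{3} \cdot 6 = \frac{7}{3} + 2 = \frac{13}{3} \approx 4.3333$)
$b{\left(-4,t{\left(-3 \right)} \right)} V 5 = \left(-5\right) \frac{13}{3} \cdot 5 = \left(- \frac{65}{3}\right) 5 = - \frac{325}{3}$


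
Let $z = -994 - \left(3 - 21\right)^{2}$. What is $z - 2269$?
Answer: $-3587$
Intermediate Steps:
$z = -1318$ ($z = -994 - \left(-18\right)^{2} = -994 - 324 = -1318$)
$z - 2269 = -1318 - 2269 = -3587$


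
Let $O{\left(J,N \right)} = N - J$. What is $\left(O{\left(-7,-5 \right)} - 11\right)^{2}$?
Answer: $81$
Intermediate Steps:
$\left(O{\left(-7,-5 \right)} - 11\right)^{2} = \left(\left(-5 - -7\right) - 11\right)^{2} = \left(\left(-5 + 7\right) + \left(-25 + 14\right)\right)^{2} = \left(2 - 11\right)^{2} = \left(-9\right)^{2} = 81$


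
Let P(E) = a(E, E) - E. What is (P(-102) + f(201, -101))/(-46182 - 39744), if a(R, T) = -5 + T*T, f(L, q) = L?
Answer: -5351/42963 ≈ -0.12455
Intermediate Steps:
a(R, T) = -5 + T**2
P(E) = -5 + E**2 - E (P(E) = (-5 + E**2) - E = -5 + E**2 - E)
(P(-102) + f(201, -101))/(-46182 - 39744) = ((-5 + (-102)**2 - 1*(-102)) + 201)/(-46182 - 39744) = ((-5 + 10404 + 102) + 201)/(-85926) = (10501 + 201)*(-1/85926) = 10702*(-1/85926) = -5351/42963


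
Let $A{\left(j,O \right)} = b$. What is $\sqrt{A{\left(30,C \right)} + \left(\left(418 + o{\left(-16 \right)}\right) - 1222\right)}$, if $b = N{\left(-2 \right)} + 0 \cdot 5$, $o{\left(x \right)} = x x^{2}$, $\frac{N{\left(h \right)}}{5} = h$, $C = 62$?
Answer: $i \sqrt{4910} \approx 70.071 i$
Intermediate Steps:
$N{\left(h \right)} = 5 h$
$o{\left(x \right)} = x^{3}$
$b = -10$ ($b = 5 \left(-2\right) + 0 \cdot 5 = -10 + 0 = -10$)
$A{\left(j,O \right)} = -10$
$\sqrt{A{\left(30,C \right)} + \left(\left(418 + o{\left(-16 \right)}\right) - 1222\right)} = \sqrt{-10 + \left(\left(418 + \left(-16\right)^{3}\right) - 1222\right)} = \sqrt{-10 + \left(\left(418 - 4096\right) - 1222\right)} = \sqrt{-10 - 4900} = \sqrt{-4910} = i \sqrt{4910}$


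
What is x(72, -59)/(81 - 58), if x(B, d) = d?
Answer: -59/23 ≈ -2.5652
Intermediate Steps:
x(72, -59)/(81 - 58) = -59/(81 - 58) = -59/23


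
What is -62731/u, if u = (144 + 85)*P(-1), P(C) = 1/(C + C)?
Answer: 125462/229 ≈ 547.87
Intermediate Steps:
P(C) = 1/(2*C)
u = -229/2 (u = (144 + 85)*((1/2)/(-1)) = 229*((1/2)*(-1)) = 229*(-1/2) = -229/2 ≈ -114.50)
-62731/u = -62731/(-229/2) = -62731*(-2/229) = 125462/229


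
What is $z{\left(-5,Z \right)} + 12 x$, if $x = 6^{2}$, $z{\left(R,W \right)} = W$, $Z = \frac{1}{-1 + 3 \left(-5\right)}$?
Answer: $\frac{6911}{16} \approx 431.94$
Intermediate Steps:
$Z = - \frac{1}{16}$ ($Z = \frac{1}{-1 - 15} = \frac{1}{-16} = - \frac{1}{16} \approx -0.0625$)
$x = 36$
$z{\left(-5,Z \right)} + 12 x = - \frac{1}{16} + 12 \cdot 36 = - \frac{1}{16} + 432 = \frac{6911}{16}$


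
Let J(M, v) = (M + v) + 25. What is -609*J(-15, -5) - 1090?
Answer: -4135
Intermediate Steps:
J(M, v) = 25 + M + v
-609*J(-15, -5) - 1090 = -609*(25 - 15 - 5) - 1090 = -609*5 - 1090 = -3045 - 1090 = -4135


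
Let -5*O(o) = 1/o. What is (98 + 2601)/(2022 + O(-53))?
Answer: 715235/535831 ≈ 1.3348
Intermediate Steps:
O(o) = -1/(5*o)
(98 + 2601)/(2022 + O(-53)) = (98 + 2601)/(2022 - 1/5/(-53)) = 2699/(2022 - 1/5*(-1/53)) = 2699/(2022 + 1/265) = 2699/(535831/265) = 2699*(265/535831) = 715235/535831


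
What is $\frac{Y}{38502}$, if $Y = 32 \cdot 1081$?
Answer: $\frac{752}{837} \approx 0.89845$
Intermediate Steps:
$Y = 34592$
$\frac{Y}{38502} = \frac{34592}{38502} = 34592 \cdot \frac{1}{38502} = \frac{752}{837}$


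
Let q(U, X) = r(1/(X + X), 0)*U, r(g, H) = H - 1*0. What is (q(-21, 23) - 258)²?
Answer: 66564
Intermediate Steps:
r(g, H) = H (r(g, H) = H + 0 = H)
q(U, X) = 0 (q(U, X) = 0*U = 0)
(q(-21, 23) - 258)² = (0 - 258)² = (-258)² = 66564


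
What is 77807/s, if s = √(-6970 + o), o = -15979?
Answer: -77807*I*√22949/22949 ≈ -513.61*I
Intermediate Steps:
s = I*√22949 (s = √(-6970 - 15979) = √(-22949) = I*√22949 ≈ 151.49*I)
77807/s = 77807/((I*√22949)) = 77807*(-I*√22949/22949) = -77807*I*√22949/22949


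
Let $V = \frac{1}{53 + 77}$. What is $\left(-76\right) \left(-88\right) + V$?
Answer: $\frac{869441}{130} \approx 6688.0$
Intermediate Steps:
$V = \frac{1}{130} \approx 0.0076923$
$\left(-76\right) \left(-88\right) + V = \left(-76\right) \left(-88\right) + \frac{1}{130} = 6688 + \frac{1}{130} = \frac{869441}{130}$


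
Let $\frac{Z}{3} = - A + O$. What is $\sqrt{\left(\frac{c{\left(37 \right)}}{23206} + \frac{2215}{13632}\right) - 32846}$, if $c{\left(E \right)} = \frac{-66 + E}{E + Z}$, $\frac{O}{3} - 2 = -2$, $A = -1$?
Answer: $\frac{i \sqrt{320996365103931265785}}{98857560} \approx 181.23 i$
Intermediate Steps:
$O = 0$ ($O = 6 + 3 \left(-2\right) = 6 - 6 = 0$)
$Z = 3$ ($Z = 3 \left(\left(-1\right) \left(-1\right) + 0\right) = 3 \left(1 + 0\right) = 3 \cdot 1 = 3$)
$c{\left(E \right)} = \frac{-66 + E}{3 + E}$ ($c{\left(E \right)} = \frac{-66 + E}{E + 3} = \frac{-66 + E}{3 + E}$)
$\sqrt{\left(\frac{c{\left(37 \right)}}{23206} + \frac{2215}{13632}\right) - 32846} = \sqrt{\left(\frac{\frac{1}{3 + 37} \left(-66 + 37\right)}{23206} + \frac{2215}{13632}\right) - 32846} = \sqrt{\left(\frac{1}{40} \left(-29\right) \frac{1}{23206} + 2215 \cdot \frac{1}{13632}\right) - 32846} = \sqrt{\left(\frac{1}{40} \left(-29\right) \frac{1}{23206} + \frac{2215}{13632}\right) - 32846} = \sqrt{\left(\left(- \frac{29}{40}\right) \frac{1}{23206} + \frac{2215}{13632}\right) - 32846} = \sqrt{\left(- \frac{29}{928240} + \frac{2215}{13632}\right) - 32846} = \sqrt{\frac{128478517}{790860480} - 32846} = \sqrt{- \frac{25976474847563}{790860480}} = \frac{i \sqrt{320996365103931265785}}{98857560}$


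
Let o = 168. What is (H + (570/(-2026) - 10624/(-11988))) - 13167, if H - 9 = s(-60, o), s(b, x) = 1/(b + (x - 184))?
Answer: -3035848758541/230733036 ≈ -13157.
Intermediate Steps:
s(b, x) = 1/(-184 + b + x) (s(b, x) = 1/(b + (-184 + x)) = 1/(-184 + b + x))
H = 683/76 (H = 9 + 1/(-184 - 60 + 168) = 9 + 1/(-76) = 9 - 1/76 = 683/76 ≈ 8.9868)
(H + (570/(-2026) - 10624/(-11988))) - 13167 = (683/76 + (570/(-2026) - 10624/(-11988))) - 13167 = (683/76 + (570*(-1/2026) - 10624*(-1/11988))) - 13167 = (683/76 + (-285/1013 + 2656/2997)) - 13167 = (683/76 + 1836383/3035961) - 13167 = 2213126471/230733036 - 13167 = -3035848758541/230733036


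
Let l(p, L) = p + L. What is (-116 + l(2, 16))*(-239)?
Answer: 23422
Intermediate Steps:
l(p, L) = L + p
(-116 + l(2, 16))*(-239) = (-116 + (16 + 2))*(-239) = (-116 + 18)*(-239) = -98*(-239) = 23422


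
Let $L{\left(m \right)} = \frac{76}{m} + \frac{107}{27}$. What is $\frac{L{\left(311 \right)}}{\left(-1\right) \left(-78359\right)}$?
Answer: $\frac{35329}{657980523} \approx 5.3693 \cdot 10^{-5}$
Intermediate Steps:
$L{\left(m \right)} = \frac{107}{27} + \frac{76}{m}$ ($L{\left(m \right)} = \frac{76}{m} + 107 \cdot \frac{1}{27} = \frac{76}{m} + \frac{107}{27} = \frac{107}{27} + \frac{76}{m}$)
$\frac{L{\left(311 \right)}}{\left(-1\right) \left(-78359\right)} = \frac{\frac{107}{27} + \frac{76}{311}}{\left(-1\right) \left(-78359\right)} = \frac{\frac{107}{27} + 76 \cdot \frac{1}{311}}{78359} = \left(\frac{107}{27} + \frac{76}{311}\right) \frac{1}{78359} = \frac{35329}{8397} \cdot \frac{1}{78359} = \frac{35329}{657980523}$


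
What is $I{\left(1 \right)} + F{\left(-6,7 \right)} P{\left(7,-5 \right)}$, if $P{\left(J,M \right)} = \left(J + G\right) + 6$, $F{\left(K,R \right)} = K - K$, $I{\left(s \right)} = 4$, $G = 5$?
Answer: $4$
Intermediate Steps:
$F{\left(K,R \right)} = 0$
$P{\left(J,M \right)} = 11 + J$ ($P{\left(J,M \right)} = \left(J + 5\right) + 6 = \left(5 + J\right) + 6 = 11 + J$)
$I{\left(1 \right)} + F{\left(-6,7 \right)} P{\left(7,-5 \right)} = 4 + 0 \left(11 + 7\right) = 4 + 0 \cdot 18 = 4 + 0 = 4$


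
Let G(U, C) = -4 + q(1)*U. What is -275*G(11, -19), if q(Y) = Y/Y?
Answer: -1925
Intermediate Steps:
q(Y) = 1
G(U, C) = -4 + U (G(U, C) = -4 + 1*U = -4 + U)
-275*G(11, -19) = -275*(-4 + 11) = -275*7 = -1925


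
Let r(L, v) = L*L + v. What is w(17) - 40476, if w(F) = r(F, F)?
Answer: -40170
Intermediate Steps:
r(L, v) = v + L² (r(L, v) = L² + v = v + L²)
w(F) = F + F²
w(17) - 40476 = 17*(1 + 17) - 40476 = 17*18 - 40476 = 306 - 40476 = -40170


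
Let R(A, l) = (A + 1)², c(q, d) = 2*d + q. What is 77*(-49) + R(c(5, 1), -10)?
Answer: -3709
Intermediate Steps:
c(q, d) = q + 2*d
R(A, l) = (1 + A)²
77*(-49) + R(c(5, 1), -10) = 77*(-49) + (1 + (5 + 2*1))² = -3773 + (1 + (5 + 2))² = -3773 + (1 + 7)² = -3773 + 8² = -3773 + 64 = -3709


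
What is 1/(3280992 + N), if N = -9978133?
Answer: -1/6697141 ≈ -1.4932e-7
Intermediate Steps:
1/(3280992 + N) = 1/(3280992 - 9978133) = 1/(-6697141) = -1/6697141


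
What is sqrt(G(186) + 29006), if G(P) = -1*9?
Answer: sqrt(28997) ≈ 170.29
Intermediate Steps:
G(P) = -9
sqrt(G(186) + 29006) = sqrt(-9 + 29006) = sqrt(28997)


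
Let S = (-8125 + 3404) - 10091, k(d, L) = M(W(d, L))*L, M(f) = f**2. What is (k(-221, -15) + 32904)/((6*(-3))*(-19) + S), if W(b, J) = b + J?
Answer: 401268/7235 ≈ 55.462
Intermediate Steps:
W(b, J) = J + b
k(d, L) = L*(L + d)**2 (k(d, L) = (L + d)**2*L = L*(L + d)**2)
S = -14812 (S = -4721 - 10091 = -14812)
(k(-221, -15) + 32904)/((6*(-3))*(-19) + S) = (-15*(-15 - 221)**2 + 32904)/((6*(-3))*(-19) - 14812) = (-15*(-236)**2 + 32904)/(-18*(-19) - 14812) = (-15*55696 + 32904)/(342 - 14812) = (-835440 + 32904)/(-14470) = -802536*(-1/14470) = 401268/7235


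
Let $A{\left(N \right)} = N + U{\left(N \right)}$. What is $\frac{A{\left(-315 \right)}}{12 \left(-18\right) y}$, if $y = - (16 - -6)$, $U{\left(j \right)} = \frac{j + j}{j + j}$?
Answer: $- \frac{157}{2376} \approx -0.066077$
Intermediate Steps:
$U{\left(j \right)} = 1$ ($U{\left(j \right)} = \frac{2 j}{2 j} = 2 j \frac{1}{2 j} = 1$)
$y = -22$ ($y = - (16 + 6) = \left(-1\right) 22 = -22$)
$A{\left(N \right)} = 1 + N$ ($A{\left(N \right)} = N + 1 = 1 + N$)
$\frac{A{\left(-315 \right)}}{12 \left(-18\right) y} = \frac{1 - 315}{12 \left(-18\right) \left(-22\right)} = - \frac{314}{\left(-216\right) \left(-22\right)} = - \frac{314}{4752} = \left(-314\right) \frac{1}{4752} = - \frac{157}{2376}$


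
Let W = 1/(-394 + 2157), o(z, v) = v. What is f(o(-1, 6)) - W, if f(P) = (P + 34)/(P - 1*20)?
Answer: -35267/12341 ≈ -2.8577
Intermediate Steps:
W = 1/1763 ≈ 0.00056721
f(P) = (34 + P)/(-20 + P) (f(P) = (34 + P)/(P - 20) = (34 + P)/(-20 + P))
f(o(-1, 6)) - W = (34 + 6)/(-20 + 6) - 1*1/1763 = 40/(-14) - 1/1763 = -1/14*40 - 1/1763 = -20/7 - 1/1763 = -35267/12341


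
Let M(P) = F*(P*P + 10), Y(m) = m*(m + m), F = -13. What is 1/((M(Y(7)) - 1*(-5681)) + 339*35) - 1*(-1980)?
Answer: 212723279/107436 ≈ 1980.0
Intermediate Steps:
Y(m) = 2*m**2 (Y(m) = m*(2*m) = 2*m**2)
M(P) = -130 - 13*P**2 (M(P) = -13*(P*P + 10) = -13*(P**2 + 10) = -13*(10 + P**2) = -130 - 13*P**2)
1/((M(Y(7)) - 1*(-5681)) + 339*35) - 1*(-1980) = 1/(((-130 - 13*(2*7**2)**2) - 1*(-5681)) + 339*35) - 1*(-1980) = 1/(((-130 - 13*(2*49)**2) + 5681) + 11865) + 1980 = 1/(((-130 - 13*98**2) + 5681) + 11865) + 1980 = 1/(((-130 - 13*9604) + 5681) + 11865) + 1980 = 1/(((-130 - 124852) + 5681) + 11865) + 1980 = 1/((-124982 + 5681) + 11865) + 1980 = 1/(-119301 + 11865) + 1980 = 1/(-107436) + 1980 = -1/107436 + 1980 = 212723279/107436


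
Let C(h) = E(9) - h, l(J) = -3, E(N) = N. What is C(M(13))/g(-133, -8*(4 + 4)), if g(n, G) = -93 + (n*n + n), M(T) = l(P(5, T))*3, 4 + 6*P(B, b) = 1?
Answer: 6/5821 ≈ 0.0010308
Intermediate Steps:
P(B, b) = -½ (P(B, b) = -⅔ + (⅙)*1 = -⅔ + ⅙ = -½)
M(T) = -9 (M(T) = -3*3 = -9)
g(n, G) = -93 + n + n² (g(n, G) = -93 + (n² + n) = -93 + (n + n²) = -93 + n + n²)
C(h) = 9 - h
C(M(13))/g(-133, -8*(4 + 4)) = (9 - 1*(-9))/(-93 - 133 + (-133)²) = (9 + 9)/(-93 - 133 + 17689) = 18/17463 = 18*(1/17463) = 6/5821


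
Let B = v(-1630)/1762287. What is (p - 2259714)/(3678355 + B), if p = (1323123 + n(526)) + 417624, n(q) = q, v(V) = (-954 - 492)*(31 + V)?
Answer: -304547278189/2160773170013 ≈ -0.14094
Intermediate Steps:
v(V) = -44826 - 1446*V (v(V) = -1446*(31 + V) = -44826 - 1446*V)
B = 770718/587429 (B = (-44826 - 1446*(-1630))/1762287 = (-44826 + 2356980)*(1/1762287) = 2312154*(1/1762287) = 770718/587429 ≈ 1.3120)
p = 1741273 (p = (1323123 + 526) + 417624 = 1323649 + 417624 = 1741273)
(p - 2259714)/(3678355 + B) = (1741273 - 2259714)/(3678355 + 770718/587429) = -518441/2160773170013/587429 = -518441*587429/2160773170013 = -304547278189/2160773170013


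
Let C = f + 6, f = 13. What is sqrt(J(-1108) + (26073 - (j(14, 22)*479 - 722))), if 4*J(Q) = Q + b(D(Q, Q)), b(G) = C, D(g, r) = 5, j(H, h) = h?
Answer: sqrt(63939)/2 ≈ 126.43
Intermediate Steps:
C = 19 (C = 13 + 6 = 19)
b(G) = 19
J(Q) = 19/4 + Q/4 (J(Q) = (Q + 19)/4 = (19 + Q)/4 = 19/4 + Q/4)
sqrt(J(-1108) + (26073 - (j(14, 22)*479 - 722))) = sqrt((19/4 + (1/4)*(-1108)) + (26073 - (22*479 - 722))) = sqrt((19/4 - 277) + (26073 - (10538 - 722))) = sqrt(-1089/4 + (26073 - 1*9816)) = sqrt(-1089/4 + (26073 - 9816)) = sqrt(-1089/4 + 16257) = sqrt(63939/4) = sqrt(63939)/2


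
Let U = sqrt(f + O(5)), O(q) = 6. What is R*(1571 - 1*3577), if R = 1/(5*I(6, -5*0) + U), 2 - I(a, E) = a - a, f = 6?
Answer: -5015/22 + 1003*sqrt(3)/22 ≈ -148.99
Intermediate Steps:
I(a, E) = 2 (I(a, E) = 2 - (a - a) = 2 - 1*0 = 2 + 0 = 2)
U = 2*sqrt(3) (U = sqrt(6 + 6) = sqrt(12) = 2*sqrt(3) ≈ 3.4641)
R = 1/(10 + 2*sqrt(3)) (R = 1/(5*2 + 2*sqrt(3)) = 1/(10 + 2*sqrt(3)) ≈ 0.074272)
R*(1571 - 1*3577) = (5/44 - sqrt(3)/44)*(1571 - 1*3577) = (5/44 - sqrt(3)/44)*(1571 - 3577) = (5/44 - sqrt(3)/44)*(-2006) = -5015/22 + 1003*sqrt(3)/22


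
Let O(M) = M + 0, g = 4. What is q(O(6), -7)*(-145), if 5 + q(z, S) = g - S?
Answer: -870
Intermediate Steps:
O(M) = M
q(z, S) = -1 - S (q(z, S) = -5 + (4 - S) = -1 - S)
q(O(6), -7)*(-145) = (-1 - 1*(-7))*(-145) = (-1 + 7)*(-145) = 6*(-145) = -870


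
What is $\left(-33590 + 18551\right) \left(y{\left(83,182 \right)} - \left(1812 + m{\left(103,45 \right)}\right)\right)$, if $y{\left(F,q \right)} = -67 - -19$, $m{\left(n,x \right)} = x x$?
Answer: $58426515$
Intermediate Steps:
$m{\left(n,x \right)} = x^{2}$
$y{\left(F,q \right)} = -48$ ($y{\left(F,q \right)} = -67 + 19 = -48$)
$\left(-33590 + 18551\right) \left(y{\left(83,182 \right)} - \left(1812 + m{\left(103,45 \right)}\right)\right) = \left(-33590 + 18551\right) \left(-48 - 3837\right) = - 15039 \left(-48 - 3837\right) = \left(-15039\right) \left(-3885\right) = 58426515$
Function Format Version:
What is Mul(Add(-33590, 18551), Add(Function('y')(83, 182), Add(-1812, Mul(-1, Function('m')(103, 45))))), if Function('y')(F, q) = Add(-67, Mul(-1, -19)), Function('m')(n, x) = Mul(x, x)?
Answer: 58426515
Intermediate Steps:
Function('m')(n, x) = Pow(x, 2)
Function('y')(F, q) = -48 (Function('y')(F, q) = Add(-67, 19) = -48)
Mul(Add(-33590, 18551), Add(Function('y')(83, 182), Add(-1812, Mul(-1, Function('m')(103, 45))))) = Mul(Add(-33590, 18551), Add(-48, Add(-1812, Mul(-1, Pow(45, 2))))) = Mul(-15039, Add(-48, Add(-1812, Mul(-1, 2025)))) = Mul(-15039, Add(-48, Add(-1812, -2025))) = Mul(-15039, Add(-48, -3837)) = Mul(-15039, -3885) = 58426515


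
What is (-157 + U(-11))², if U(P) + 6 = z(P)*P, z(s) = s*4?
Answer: 103041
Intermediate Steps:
z(s) = 4*s
U(P) = -6 + 4*P² (U(P) = -6 + (4*P)*P = -6 + 4*P²)
(-157 + U(-11))² = (-157 + (-6 + 4*(-11)²))² = (-157 + (-6 + 4*121))² = (-157 + (-6 + 484))² = (-157 + 478)² = 321² = 103041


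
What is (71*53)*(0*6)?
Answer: 0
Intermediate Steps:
(71*53)*(0*6) = 3763*0 = 0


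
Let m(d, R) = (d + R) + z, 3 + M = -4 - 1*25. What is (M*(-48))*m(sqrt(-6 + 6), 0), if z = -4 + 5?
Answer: 1536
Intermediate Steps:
M = -32 (M = -3 + (-4 - 1*25) = -3 + (-4 - 25) = -3 - 29 = -32)
z = 1
m(d, R) = 1 + R + d (m(d, R) = (d + R) + 1 = (R + d) + 1 = 1 + R + d)
(M*(-48))*m(sqrt(-6 + 6), 0) = (-32*(-48))*(1 + 0 + sqrt(-6 + 6)) = 1536*(1 + 0 + sqrt(0)) = 1536*(1 + 0 + 0) = 1536*1 = 1536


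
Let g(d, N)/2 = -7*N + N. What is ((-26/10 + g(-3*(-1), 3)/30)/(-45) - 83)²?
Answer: 348046336/50625 ≈ 6875.0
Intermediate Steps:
g(d, N) = -12*N (g(d, N) = 2*(-7*N + N) = 2*(-6*N) = -12*N)
((-26/10 + g(-3*(-1), 3)/30)/(-45) - 83)² = ((-26/10 - 12*3/30)/(-45) - 83)² = ((-26*⅒ - 36*1/30)*(-1/45) - 83)² = ((-13/5 - 6/5)*(-1/45) - 83)² = (-19/5*(-1/45) - 83)² = (19/225 - 83)² = (-18656/225)² = 348046336/50625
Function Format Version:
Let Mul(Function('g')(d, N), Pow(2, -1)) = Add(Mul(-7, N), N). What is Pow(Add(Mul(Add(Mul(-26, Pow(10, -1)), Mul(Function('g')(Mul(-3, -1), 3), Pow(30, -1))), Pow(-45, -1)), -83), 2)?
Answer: Rational(348046336, 50625) ≈ 6875.0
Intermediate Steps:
Function('g')(d, N) = Mul(-12, N) (Function('g')(d, N) = Mul(2, Add(Mul(-7, N), N)) = Mul(2, Mul(-6, N)) = Mul(-12, N))
Pow(Add(Mul(Add(Mul(-26, Pow(10, -1)), Mul(Function('g')(Mul(-3, -1), 3), Pow(30, -1))), Pow(-45, -1)), -83), 2) = Pow(Add(Mul(Add(Mul(-26, Pow(10, -1)), Mul(Mul(-12, 3), Pow(30, -1))), Pow(-45, -1)), -83), 2) = Pow(Add(Mul(Add(Mul(-26, Rational(1, 10)), Mul(-36, Rational(1, 30))), Rational(-1, 45)), -83), 2) = Pow(Add(Mul(Add(Rational(-13, 5), Rational(-6, 5)), Rational(-1, 45)), -83), 2) = Pow(Add(Mul(Rational(-19, 5), Rational(-1, 45)), -83), 2) = Pow(Add(Rational(19, 225), -83), 2) = Pow(Rational(-18656, 225), 2) = Rational(348046336, 50625)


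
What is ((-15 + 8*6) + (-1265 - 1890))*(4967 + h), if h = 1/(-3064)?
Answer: -23756682607/1532 ≈ -1.5507e+7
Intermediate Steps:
h = -1/3064 ≈ -0.00032637
((-15 + 8*6) + (-1265 - 1890))*(4967 + h) = ((-15 + 8*6) + (-1265 - 1890))*(4967 - 1/3064) = ((-15 + 48) - 3155)*(15218887/3064) = (33 - 3155)*(15218887/3064) = -3122*15218887/3064 = -23756682607/1532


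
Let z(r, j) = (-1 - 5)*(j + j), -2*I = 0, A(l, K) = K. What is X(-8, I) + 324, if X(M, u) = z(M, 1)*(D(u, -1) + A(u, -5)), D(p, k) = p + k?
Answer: 396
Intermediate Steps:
D(p, k) = k + p
I = 0 (I = -1/2*0 = 0)
z(r, j) = -12*j
X(M, u) = 72 - 12*u (X(M, u) = (-12*1)*((-1 + u) - 5) = -12*(-6 + u) = 72 - 12*u)
X(-8, I) + 324 = (72 - 12*0) + 324 = (72 + 0) + 324 = 72 + 324 = 396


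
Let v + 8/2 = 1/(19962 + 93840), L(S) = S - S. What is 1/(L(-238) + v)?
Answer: -113802/455207 ≈ -0.25000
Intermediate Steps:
L(S) = 0
v = -455207/113802 (v = -4 + 1/(19962 + 93840) = -4 + 1/113802 = -455207/113802 ≈ -4.0000)
1/(L(-238) + v) = 1/(0 - 455207/113802) = 1/(-455207/113802) = -113802/455207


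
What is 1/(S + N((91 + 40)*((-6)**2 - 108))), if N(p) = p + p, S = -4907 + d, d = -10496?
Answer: -1/34267 ≈ -2.9183e-5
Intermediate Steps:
S = -15403 (S = -4907 - 10496 = -15403)
N(p) = 2*p
1/(S + N((91 + 40)*((-6)**2 - 108))) = 1/(-15403 + 2*((91 + 40)*((-6)**2 - 108))) = 1/(-15403 + 2*(131*(36 - 108))) = 1/(-15403 + 2*(131*(-72))) = 1/(-15403 + 2*(-9432)) = 1/(-15403 - 18864) = 1/(-34267) = -1/34267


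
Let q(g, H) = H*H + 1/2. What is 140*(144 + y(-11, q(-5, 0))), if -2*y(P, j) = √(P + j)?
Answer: 20160 - 35*I*√42 ≈ 20160.0 - 226.83*I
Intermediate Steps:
q(g, H) = ½ + H² (q(g, H) = H² + 1*(½) = H² + ½ = ½ + H²)
y(P, j) = -√(P + j)/2
140*(144 + y(-11, q(-5, 0))) = 140*(144 - √(-11 + (½ + 0²))/2) = 140*(144 - √(-11 + (½ + 0))/2) = 140*(144 - √(-11 + ½)/2) = 140*(144 - I*√42/4) = 20160 - 35*I*√42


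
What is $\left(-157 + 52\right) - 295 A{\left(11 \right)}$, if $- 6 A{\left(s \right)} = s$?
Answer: $\frac{2615}{6} \approx 435.83$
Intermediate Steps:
$A{\left(s \right)} = - \frac{s}{6}$
$\left(-157 + 52\right) - 295 A{\left(11 \right)} = \left(-157 + 52\right) - 295 \left(\left(- \frac{1}{6}\right) 11\right) = -105 - - \frac{3245}{6} = -105 + \frac{3245}{6} = \frac{2615}{6}$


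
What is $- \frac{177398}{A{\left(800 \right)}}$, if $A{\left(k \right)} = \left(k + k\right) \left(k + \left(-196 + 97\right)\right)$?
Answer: $- \frac{88699}{560800} \approx -0.15817$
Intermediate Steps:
$A{\left(k \right)} = 2 k \left(-99 + k\right)$ ($A{\left(k \right)} = 2 k \left(k - 99\right) = 2 k \left(-99 + k\right)$)
$- \frac{177398}{A{\left(800 \right)}} = - \frac{177398}{2 \cdot 800 \left(-99 + 800\right)} = - \frac{177398}{2 \cdot 800 \cdot 701} = - \frac{177398}{1121600} = \left(-177398\right) \frac{1}{1121600} = - \frac{88699}{560800}$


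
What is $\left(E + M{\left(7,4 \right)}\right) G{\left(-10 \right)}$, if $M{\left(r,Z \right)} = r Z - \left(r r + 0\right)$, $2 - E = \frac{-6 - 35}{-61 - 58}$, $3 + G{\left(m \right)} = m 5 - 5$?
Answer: $\frac{133516}{119} \approx 1122.0$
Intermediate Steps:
$G{\left(m \right)} = -8 + 5 m$ ($G{\left(m \right)} = -3 + \left(m 5 - 5\right) = -3 + \left(5 m - 5\right) = -3 + \left(-5 + 5 m\right) = -8 + 5 m$)
$E = \frac{197}{119}$ ($E = 2 - \frac{-6 - 35}{-61 - 58} = 2 - - \frac{41}{-119} = 2 - \left(-41\right) \left(- \frac{1}{119}\right) = 2 - \frac{41}{119} = \frac{197}{119} \approx 1.6555$)
$M{\left(r,Z \right)} = - r^{2} + Z r$ ($M{\left(r,Z \right)} = Z r - \left(r^{2} + 0\right) = Z r - r^{2} = - r^{2} + Z r$)
$\left(E + M{\left(7,4 \right)}\right) G{\left(-10 \right)} = \left(\frac{197}{119} + 7 \left(4 - 7\right)\right) \left(-8 + 5 \left(-10\right)\right) = \left(\frac{197}{119} + 7 \left(4 - 7\right)\right) \left(-8 - 50\right) = \left(\frac{197}{119} + 7 \left(-3\right)\right) \left(-58\right) = \left(\frac{197}{119} - 21\right) \left(-58\right) = \left(- \frac{2302}{119}\right) \left(-58\right) = \frac{133516}{119}$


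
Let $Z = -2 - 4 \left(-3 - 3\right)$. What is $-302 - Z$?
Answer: $-324$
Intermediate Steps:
$Z = 22$ ($Z = -2 - 4 \left(-3 - 3\right) = -2 - -24 = -2 + 24 = 22$)
$-302 - Z = -302 - 22 = -324$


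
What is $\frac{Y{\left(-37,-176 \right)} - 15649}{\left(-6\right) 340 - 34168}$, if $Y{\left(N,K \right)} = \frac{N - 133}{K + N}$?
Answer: $\frac{3333067}{7712304} \approx 0.43218$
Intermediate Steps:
$Y{\left(N,K \right)} = \frac{-133 + N}{K + N}$
$\frac{Y{\left(-37,-176 \right)} - 15649}{\left(-6\right) 340 - 34168} = \frac{\frac{-133 - 37}{-176 - 37} - 15649}{\left(-6\right) 340 - 34168} = \frac{\frac{1}{-213} \left(-170\right) - 15649}{-2040 - 34168} = \frac{\left(- \frac{1}{213}\right) \left(-170\right) - 15649}{-36208} = \left(\frac{170}{213} - 15649\right) \left(- \frac{1}{36208}\right) = \left(- \frac{3333067}{213}\right) \left(- \frac{1}{36208}\right) = \frac{3333067}{7712304}$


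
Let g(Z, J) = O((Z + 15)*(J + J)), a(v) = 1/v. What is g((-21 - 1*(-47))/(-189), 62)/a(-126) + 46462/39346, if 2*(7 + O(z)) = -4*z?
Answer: 27461807123/59019 ≈ 4.6530e+5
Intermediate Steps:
O(z) = -7 - 2*z (O(z) = -7 + (-4*z)/2 = -7 - 2*z)
g(Z, J) = -7 - 4*J*(15 + Z) (g(Z, J) = -7 - 2*(Z + 15)*(J + J) = -7 - 2*(15 + Z)*2*J = -7 - 4*J*(15 + Z))
g((-21 - 1*(-47))/(-189), 62)/a(-126) + 46462/39346 = (-7 - 4*62*(15 + (-21 - 1*(-47))/(-189)))/(1/(-126)) + 46462/39346 = (-7 - 4*62*(15 + (-21 + 47)*(-1/189)))/(-1/126) + 46462*(1/39346) = (-7 - 4*62*(15 + 26*(-1/189)))*(-126) + 23231/19673 = (-7 - 4*62*(15 - 26/189))*(-126) + 23231/19673 = (-7 - 4*62*2809/189)*(-126) + 23231/19673 = (-7 - 696632/189)*(-126) + 23231/19673 = -697955/189*(-126) + 23231/19673 = 1395910/3 + 23231/19673 = 27461807123/59019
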